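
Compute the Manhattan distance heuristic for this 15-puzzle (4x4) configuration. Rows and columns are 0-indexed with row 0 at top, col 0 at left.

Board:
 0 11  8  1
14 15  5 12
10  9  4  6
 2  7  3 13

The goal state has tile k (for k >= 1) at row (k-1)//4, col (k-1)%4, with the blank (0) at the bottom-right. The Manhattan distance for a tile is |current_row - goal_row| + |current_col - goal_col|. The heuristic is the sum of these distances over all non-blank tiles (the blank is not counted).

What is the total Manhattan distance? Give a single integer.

Tile 11: at (0,1), goal (2,2), distance |0-2|+|1-2| = 3
Tile 8: at (0,2), goal (1,3), distance |0-1|+|2-3| = 2
Tile 1: at (0,3), goal (0,0), distance |0-0|+|3-0| = 3
Tile 14: at (1,0), goal (3,1), distance |1-3|+|0-1| = 3
Tile 15: at (1,1), goal (3,2), distance |1-3|+|1-2| = 3
Tile 5: at (1,2), goal (1,0), distance |1-1|+|2-0| = 2
Tile 12: at (1,3), goal (2,3), distance |1-2|+|3-3| = 1
Tile 10: at (2,0), goal (2,1), distance |2-2|+|0-1| = 1
Tile 9: at (2,1), goal (2,0), distance |2-2|+|1-0| = 1
Tile 4: at (2,2), goal (0,3), distance |2-0|+|2-3| = 3
Tile 6: at (2,3), goal (1,1), distance |2-1|+|3-1| = 3
Tile 2: at (3,0), goal (0,1), distance |3-0|+|0-1| = 4
Tile 7: at (3,1), goal (1,2), distance |3-1|+|1-2| = 3
Tile 3: at (3,2), goal (0,2), distance |3-0|+|2-2| = 3
Tile 13: at (3,3), goal (3,0), distance |3-3|+|3-0| = 3
Sum: 3 + 2 + 3 + 3 + 3 + 2 + 1 + 1 + 1 + 3 + 3 + 4 + 3 + 3 + 3 = 38

Answer: 38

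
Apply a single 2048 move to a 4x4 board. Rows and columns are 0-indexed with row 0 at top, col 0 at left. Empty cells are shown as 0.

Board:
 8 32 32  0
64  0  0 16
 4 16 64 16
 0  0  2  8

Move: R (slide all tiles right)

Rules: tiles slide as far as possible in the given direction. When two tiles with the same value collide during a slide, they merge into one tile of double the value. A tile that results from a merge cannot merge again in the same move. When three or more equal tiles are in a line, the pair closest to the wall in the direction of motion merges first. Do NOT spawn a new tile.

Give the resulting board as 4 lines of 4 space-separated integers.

Slide right:
row 0: [8, 32, 32, 0] -> [0, 0, 8, 64]
row 1: [64, 0, 0, 16] -> [0, 0, 64, 16]
row 2: [4, 16, 64, 16] -> [4, 16, 64, 16]
row 3: [0, 0, 2, 8] -> [0, 0, 2, 8]

Answer:  0  0  8 64
 0  0 64 16
 4 16 64 16
 0  0  2  8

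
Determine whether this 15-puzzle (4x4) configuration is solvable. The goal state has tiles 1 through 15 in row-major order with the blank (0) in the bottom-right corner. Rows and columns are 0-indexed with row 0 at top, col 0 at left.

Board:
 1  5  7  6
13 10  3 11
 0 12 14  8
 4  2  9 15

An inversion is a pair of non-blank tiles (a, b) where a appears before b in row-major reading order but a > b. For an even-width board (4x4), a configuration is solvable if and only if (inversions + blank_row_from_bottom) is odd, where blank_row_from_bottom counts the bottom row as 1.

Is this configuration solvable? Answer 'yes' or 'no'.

Answer: yes

Derivation:
Inversions: 39
Blank is in row 2 (0-indexed from top), which is row 2 counting from the bottom (bottom = 1).
39 + 2 = 41, which is odd, so the puzzle is solvable.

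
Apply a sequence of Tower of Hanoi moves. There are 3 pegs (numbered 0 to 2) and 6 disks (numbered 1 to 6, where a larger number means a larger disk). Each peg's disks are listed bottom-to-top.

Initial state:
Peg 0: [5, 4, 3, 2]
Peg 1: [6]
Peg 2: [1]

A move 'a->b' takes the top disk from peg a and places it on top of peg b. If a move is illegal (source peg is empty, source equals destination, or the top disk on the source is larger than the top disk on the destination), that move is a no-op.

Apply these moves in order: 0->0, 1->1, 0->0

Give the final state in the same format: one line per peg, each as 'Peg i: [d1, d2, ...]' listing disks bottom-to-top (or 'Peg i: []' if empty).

After move 1 (0->0):
Peg 0: [5, 4, 3, 2]
Peg 1: [6]
Peg 2: [1]

After move 2 (1->1):
Peg 0: [5, 4, 3, 2]
Peg 1: [6]
Peg 2: [1]

After move 3 (0->0):
Peg 0: [5, 4, 3, 2]
Peg 1: [6]
Peg 2: [1]

Answer: Peg 0: [5, 4, 3, 2]
Peg 1: [6]
Peg 2: [1]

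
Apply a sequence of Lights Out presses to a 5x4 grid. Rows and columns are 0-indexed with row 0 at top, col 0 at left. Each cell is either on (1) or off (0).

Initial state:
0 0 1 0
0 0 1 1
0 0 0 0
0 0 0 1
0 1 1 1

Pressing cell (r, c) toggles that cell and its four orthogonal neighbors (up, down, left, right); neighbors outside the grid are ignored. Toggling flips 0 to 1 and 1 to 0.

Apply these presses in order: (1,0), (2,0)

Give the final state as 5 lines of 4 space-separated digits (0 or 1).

After press 1 at (1,0):
1 0 1 0
1 1 1 1
1 0 0 0
0 0 0 1
0 1 1 1

After press 2 at (2,0):
1 0 1 0
0 1 1 1
0 1 0 0
1 0 0 1
0 1 1 1

Answer: 1 0 1 0
0 1 1 1
0 1 0 0
1 0 0 1
0 1 1 1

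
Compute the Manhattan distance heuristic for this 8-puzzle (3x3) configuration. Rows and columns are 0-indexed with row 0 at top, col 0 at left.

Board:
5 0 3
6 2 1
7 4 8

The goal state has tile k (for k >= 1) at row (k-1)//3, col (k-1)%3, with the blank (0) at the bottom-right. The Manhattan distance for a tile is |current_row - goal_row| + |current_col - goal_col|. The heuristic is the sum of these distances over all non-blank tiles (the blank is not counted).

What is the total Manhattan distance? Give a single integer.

Answer: 11

Derivation:
Tile 5: (0,0)->(1,1) = 2
Tile 3: (0,2)->(0,2) = 0
Tile 6: (1,0)->(1,2) = 2
Tile 2: (1,1)->(0,1) = 1
Tile 1: (1,2)->(0,0) = 3
Tile 7: (2,0)->(2,0) = 0
Tile 4: (2,1)->(1,0) = 2
Tile 8: (2,2)->(2,1) = 1
Sum: 2 + 0 + 2 + 1 + 3 + 0 + 2 + 1 = 11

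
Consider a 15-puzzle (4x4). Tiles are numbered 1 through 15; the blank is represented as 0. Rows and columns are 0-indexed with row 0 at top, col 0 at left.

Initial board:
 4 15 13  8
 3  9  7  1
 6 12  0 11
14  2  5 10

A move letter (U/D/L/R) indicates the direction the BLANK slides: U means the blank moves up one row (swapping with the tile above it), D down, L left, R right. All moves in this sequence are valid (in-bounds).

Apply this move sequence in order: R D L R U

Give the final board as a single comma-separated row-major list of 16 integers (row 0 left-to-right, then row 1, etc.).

Answer: 4, 15, 13, 8, 3, 9, 7, 1, 6, 12, 11, 0, 14, 2, 5, 10

Derivation:
After move 1 (R):
 4 15 13  8
 3  9  7  1
 6 12 11  0
14  2  5 10

After move 2 (D):
 4 15 13  8
 3  9  7  1
 6 12 11 10
14  2  5  0

After move 3 (L):
 4 15 13  8
 3  9  7  1
 6 12 11 10
14  2  0  5

After move 4 (R):
 4 15 13  8
 3  9  7  1
 6 12 11 10
14  2  5  0

After move 5 (U):
 4 15 13  8
 3  9  7  1
 6 12 11  0
14  2  5 10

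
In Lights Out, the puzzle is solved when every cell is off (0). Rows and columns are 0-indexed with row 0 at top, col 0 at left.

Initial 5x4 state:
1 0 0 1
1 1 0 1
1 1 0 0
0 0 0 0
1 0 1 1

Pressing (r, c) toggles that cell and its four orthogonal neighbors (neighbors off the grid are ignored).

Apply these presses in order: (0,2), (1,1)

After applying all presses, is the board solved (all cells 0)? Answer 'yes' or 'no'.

After press 1 at (0,2):
1 1 1 0
1 1 1 1
1 1 0 0
0 0 0 0
1 0 1 1

After press 2 at (1,1):
1 0 1 0
0 0 0 1
1 0 0 0
0 0 0 0
1 0 1 1

Lights still on: 7

Answer: no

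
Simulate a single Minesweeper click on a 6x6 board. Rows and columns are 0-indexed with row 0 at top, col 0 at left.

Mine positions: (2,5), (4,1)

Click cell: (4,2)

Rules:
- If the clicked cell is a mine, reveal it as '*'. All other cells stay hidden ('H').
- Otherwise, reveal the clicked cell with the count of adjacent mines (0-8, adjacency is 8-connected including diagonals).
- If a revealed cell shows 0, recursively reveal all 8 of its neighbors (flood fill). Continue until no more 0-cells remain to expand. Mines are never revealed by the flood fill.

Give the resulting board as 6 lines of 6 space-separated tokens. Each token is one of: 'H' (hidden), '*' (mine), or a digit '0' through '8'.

H H H H H H
H H H H H H
H H H H H H
H H H H H H
H H 1 H H H
H H H H H H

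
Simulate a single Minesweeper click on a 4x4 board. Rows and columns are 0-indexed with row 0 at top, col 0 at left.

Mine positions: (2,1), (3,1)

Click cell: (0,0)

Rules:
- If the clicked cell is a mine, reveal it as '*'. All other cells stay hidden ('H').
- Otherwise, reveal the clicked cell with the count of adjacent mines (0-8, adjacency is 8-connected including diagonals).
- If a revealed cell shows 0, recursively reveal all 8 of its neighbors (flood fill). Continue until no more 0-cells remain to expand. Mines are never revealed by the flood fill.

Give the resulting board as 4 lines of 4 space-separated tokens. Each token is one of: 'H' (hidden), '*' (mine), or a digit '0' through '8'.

0 0 0 0
1 1 1 0
H H 2 0
H H 2 0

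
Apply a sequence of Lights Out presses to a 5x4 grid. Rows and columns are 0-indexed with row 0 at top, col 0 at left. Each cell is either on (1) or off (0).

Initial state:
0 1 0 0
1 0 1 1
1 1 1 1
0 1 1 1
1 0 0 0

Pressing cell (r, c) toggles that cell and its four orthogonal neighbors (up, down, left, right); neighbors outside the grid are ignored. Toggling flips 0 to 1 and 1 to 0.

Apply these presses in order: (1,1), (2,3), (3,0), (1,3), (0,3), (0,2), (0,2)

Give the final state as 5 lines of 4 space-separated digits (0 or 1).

After press 1 at (1,1):
0 0 0 0
0 1 0 1
1 0 1 1
0 1 1 1
1 0 0 0

After press 2 at (2,3):
0 0 0 0
0 1 0 0
1 0 0 0
0 1 1 0
1 0 0 0

After press 3 at (3,0):
0 0 0 0
0 1 0 0
0 0 0 0
1 0 1 0
0 0 0 0

After press 4 at (1,3):
0 0 0 1
0 1 1 1
0 0 0 1
1 0 1 0
0 0 0 0

After press 5 at (0,3):
0 0 1 0
0 1 1 0
0 0 0 1
1 0 1 0
0 0 0 0

After press 6 at (0,2):
0 1 0 1
0 1 0 0
0 0 0 1
1 0 1 0
0 0 0 0

After press 7 at (0,2):
0 0 1 0
0 1 1 0
0 0 0 1
1 0 1 0
0 0 0 0

Answer: 0 0 1 0
0 1 1 0
0 0 0 1
1 0 1 0
0 0 0 0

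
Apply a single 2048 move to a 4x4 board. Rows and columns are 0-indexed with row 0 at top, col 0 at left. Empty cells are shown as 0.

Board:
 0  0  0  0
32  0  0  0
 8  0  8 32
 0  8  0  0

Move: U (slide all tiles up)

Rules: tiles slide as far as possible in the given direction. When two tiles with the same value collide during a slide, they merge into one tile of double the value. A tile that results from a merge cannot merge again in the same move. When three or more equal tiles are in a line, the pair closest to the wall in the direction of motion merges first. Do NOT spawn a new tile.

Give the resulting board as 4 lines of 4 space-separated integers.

Answer: 32  8  8 32
 8  0  0  0
 0  0  0  0
 0  0  0  0

Derivation:
Slide up:
col 0: [0, 32, 8, 0] -> [32, 8, 0, 0]
col 1: [0, 0, 0, 8] -> [8, 0, 0, 0]
col 2: [0, 0, 8, 0] -> [8, 0, 0, 0]
col 3: [0, 0, 32, 0] -> [32, 0, 0, 0]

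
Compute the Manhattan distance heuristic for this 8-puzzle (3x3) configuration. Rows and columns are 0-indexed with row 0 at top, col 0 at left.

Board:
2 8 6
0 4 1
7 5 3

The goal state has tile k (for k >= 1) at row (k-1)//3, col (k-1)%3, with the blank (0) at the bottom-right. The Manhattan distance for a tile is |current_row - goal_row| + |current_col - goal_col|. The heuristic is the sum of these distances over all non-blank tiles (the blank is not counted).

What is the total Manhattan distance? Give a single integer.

Tile 2: at (0,0), goal (0,1), distance |0-0|+|0-1| = 1
Tile 8: at (0,1), goal (2,1), distance |0-2|+|1-1| = 2
Tile 6: at (0,2), goal (1,2), distance |0-1|+|2-2| = 1
Tile 4: at (1,1), goal (1,0), distance |1-1|+|1-0| = 1
Tile 1: at (1,2), goal (0,0), distance |1-0|+|2-0| = 3
Tile 7: at (2,0), goal (2,0), distance |2-2|+|0-0| = 0
Tile 5: at (2,1), goal (1,1), distance |2-1|+|1-1| = 1
Tile 3: at (2,2), goal (0,2), distance |2-0|+|2-2| = 2
Sum: 1 + 2 + 1 + 1 + 3 + 0 + 1 + 2 = 11

Answer: 11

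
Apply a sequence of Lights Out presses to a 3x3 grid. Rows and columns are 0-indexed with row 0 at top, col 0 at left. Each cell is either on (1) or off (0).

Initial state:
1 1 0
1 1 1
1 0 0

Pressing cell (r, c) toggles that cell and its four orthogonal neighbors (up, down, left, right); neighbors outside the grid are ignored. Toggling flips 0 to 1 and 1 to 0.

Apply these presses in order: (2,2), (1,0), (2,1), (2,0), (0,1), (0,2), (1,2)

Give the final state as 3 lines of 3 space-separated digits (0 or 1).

After press 1 at (2,2):
1 1 0
1 1 0
1 1 1

After press 2 at (1,0):
0 1 0
0 0 0
0 1 1

After press 3 at (2,1):
0 1 0
0 1 0
1 0 0

After press 4 at (2,0):
0 1 0
1 1 0
0 1 0

After press 5 at (0,1):
1 0 1
1 0 0
0 1 0

After press 6 at (0,2):
1 1 0
1 0 1
0 1 0

After press 7 at (1,2):
1 1 1
1 1 0
0 1 1

Answer: 1 1 1
1 1 0
0 1 1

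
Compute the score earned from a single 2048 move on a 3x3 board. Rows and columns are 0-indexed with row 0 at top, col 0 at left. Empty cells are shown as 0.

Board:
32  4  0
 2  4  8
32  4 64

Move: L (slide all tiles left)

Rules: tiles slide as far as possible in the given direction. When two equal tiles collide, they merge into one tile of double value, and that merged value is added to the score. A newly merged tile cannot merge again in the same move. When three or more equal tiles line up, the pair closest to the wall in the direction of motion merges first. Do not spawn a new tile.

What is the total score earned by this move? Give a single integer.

Slide left:
row 0: [32, 4, 0] -> [32, 4, 0]  score +0 (running 0)
row 1: [2, 4, 8] -> [2, 4, 8]  score +0 (running 0)
row 2: [32, 4, 64] -> [32, 4, 64]  score +0 (running 0)
Board after move:
32  4  0
 2  4  8
32  4 64

Answer: 0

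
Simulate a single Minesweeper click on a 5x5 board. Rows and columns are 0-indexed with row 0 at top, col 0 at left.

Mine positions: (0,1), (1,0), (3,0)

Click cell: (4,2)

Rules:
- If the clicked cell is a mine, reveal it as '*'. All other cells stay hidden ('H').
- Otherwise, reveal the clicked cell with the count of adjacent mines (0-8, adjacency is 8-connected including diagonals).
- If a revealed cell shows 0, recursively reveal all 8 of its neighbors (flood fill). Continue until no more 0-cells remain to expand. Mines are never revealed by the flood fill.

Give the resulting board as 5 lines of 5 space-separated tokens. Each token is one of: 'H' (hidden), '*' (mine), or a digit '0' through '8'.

H H 1 0 0
H 2 1 0 0
H 2 0 0 0
H 1 0 0 0
H 1 0 0 0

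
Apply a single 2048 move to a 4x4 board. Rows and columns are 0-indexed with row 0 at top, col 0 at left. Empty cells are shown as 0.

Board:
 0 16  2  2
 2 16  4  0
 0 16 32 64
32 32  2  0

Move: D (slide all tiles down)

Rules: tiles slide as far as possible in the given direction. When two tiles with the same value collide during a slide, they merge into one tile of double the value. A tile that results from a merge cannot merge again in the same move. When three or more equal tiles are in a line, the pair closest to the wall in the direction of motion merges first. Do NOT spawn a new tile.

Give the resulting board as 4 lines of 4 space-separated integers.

Answer:  0  0  2  0
 0 16  4  0
 2 32 32  2
32 32  2 64

Derivation:
Slide down:
col 0: [0, 2, 0, 32] -> [0, 0, 2, 32]
col 1: [16, 16, 16, 32] -> [0, 16, 32, 32]
col 2: [2, 4, 32, 2] -> [2, 4, 32, 2]
col 3: [2, 0, 64, 0] -> [0, 0, 2, 64]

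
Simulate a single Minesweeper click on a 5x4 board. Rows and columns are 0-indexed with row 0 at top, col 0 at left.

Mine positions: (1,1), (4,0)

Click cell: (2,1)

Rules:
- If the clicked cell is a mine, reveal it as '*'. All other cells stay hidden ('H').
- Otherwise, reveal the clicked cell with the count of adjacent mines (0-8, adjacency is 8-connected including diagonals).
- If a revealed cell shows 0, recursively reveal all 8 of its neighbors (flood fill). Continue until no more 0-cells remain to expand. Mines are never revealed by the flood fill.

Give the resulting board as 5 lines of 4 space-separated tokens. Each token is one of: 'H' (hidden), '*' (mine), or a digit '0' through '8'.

H H H H
H H H H
H 1 H H
H H H H
H H H H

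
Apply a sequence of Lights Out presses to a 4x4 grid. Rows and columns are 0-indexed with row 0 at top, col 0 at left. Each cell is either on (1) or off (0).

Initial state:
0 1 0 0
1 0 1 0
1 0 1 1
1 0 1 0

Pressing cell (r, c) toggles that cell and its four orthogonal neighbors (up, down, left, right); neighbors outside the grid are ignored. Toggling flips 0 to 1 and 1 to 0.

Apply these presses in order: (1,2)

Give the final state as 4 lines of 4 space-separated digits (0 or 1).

Answer: 0 1 1 0
1 1 0 1
1 0 0 1
1 0 1 0

Derivation:
After press 1 at (1,2):
0 1 1 0
1 1 0 1
1 0 0 1
1 0 1 0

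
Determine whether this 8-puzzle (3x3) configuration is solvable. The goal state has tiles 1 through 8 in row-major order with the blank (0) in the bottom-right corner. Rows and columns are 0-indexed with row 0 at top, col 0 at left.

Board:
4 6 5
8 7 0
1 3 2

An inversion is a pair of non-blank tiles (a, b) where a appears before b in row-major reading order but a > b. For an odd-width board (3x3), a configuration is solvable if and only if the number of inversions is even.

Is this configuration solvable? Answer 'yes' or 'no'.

Answer: yes

Derivation:
Inversions (pairs i<j in row-major order where tile[i] > tile[j] > 0): 18
18 is even, so the puzzle is solvable.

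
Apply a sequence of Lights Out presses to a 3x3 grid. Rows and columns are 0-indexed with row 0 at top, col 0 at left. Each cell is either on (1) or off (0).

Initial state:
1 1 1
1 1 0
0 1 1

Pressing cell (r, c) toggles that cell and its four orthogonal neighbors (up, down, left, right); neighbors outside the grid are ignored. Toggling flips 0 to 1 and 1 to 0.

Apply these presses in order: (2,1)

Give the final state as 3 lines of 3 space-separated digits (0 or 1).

After press 1 at (2,1):
1 1 1
1 0 0
1 0 0

Answer: 1 1 1
1 0 0
1 0 0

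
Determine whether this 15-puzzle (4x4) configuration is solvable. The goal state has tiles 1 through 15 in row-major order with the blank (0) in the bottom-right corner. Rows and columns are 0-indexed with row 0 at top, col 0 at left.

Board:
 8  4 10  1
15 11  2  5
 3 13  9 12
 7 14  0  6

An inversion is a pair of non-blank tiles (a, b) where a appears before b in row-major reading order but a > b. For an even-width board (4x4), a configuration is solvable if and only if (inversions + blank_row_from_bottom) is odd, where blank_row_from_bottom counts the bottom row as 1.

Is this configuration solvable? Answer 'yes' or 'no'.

Answer: yes

Derivation:
Inversions: 44
Blank is in row 3 (0-indexed from top), which is row 1 counting from the bottom (bottom = 1).
44 + 1 = 45, which is odd, so the puzzle is solvable.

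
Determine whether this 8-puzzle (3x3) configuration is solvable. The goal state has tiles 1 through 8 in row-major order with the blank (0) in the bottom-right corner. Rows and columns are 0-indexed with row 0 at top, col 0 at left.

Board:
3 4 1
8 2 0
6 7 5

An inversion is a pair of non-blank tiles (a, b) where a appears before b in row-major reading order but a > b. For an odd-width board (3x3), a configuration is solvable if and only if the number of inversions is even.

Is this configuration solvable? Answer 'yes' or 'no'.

Answer: yes

Derivation:
Inversions (pairs i<j in row-major order where tile[i] > tile[j] > 0): 10
10 is even, so the puzzle is solvable.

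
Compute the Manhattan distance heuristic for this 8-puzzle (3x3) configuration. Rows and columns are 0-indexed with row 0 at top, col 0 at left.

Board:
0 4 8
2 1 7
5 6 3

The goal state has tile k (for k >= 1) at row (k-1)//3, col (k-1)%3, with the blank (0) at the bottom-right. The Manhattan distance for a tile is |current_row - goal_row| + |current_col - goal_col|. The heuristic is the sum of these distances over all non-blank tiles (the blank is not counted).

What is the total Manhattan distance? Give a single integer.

Answer: 18

Derivation:
Tile 4: (0,1)->(1,0) = 2
Tile 8: (0,2)->(2,1) = 3
Tile 2: (1,0)->(0,1) = 2
Tile 1: (1,1)->(0,0) = 2
Tile 7: (1,2)->(2,0) = 3
Tile 5: (2,0)->(1,1) = 2
Tile 6: (2,1)->(1,2) = 2
Tile 3: (2,2)->(0,2) = 2
Sum: 2 + 3 + 2 + 2 + 3 + 2 + 2 + 2 = 18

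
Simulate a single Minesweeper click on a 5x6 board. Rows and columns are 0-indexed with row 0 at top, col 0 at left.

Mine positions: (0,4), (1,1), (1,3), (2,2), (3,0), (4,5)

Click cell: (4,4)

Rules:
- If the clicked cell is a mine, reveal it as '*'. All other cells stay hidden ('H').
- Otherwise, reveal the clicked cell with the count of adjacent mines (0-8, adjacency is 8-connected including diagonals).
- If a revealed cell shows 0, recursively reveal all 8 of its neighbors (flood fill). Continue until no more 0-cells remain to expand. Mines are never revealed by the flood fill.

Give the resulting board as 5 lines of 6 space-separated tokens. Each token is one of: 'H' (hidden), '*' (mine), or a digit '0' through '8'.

H H H H H H
H H H H H H
H H H H H H
H H H H H H
H H H H 1 H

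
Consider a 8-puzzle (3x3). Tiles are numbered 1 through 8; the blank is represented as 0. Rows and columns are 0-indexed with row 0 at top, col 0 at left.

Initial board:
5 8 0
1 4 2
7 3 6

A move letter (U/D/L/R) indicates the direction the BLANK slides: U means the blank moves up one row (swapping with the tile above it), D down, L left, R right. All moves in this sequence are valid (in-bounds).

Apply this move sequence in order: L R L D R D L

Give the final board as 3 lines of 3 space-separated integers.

After move 1 (L):
5 0 8
1 4 2
7 3 6

After move 2 (R):
5 8 0
1 4 2
7 3 6

After move 3 (L):
5 0 8
1 4 2
7 3 6

After move 4 (D):
5 4 8
1 0 2
7 3 6

After move 5 (R):
5 4 8
1 2 0
7 3 6

After move 6 (D):
5 4 8
1 2 6
7 3 0

After move 7 (L):
5 4 8
1 2 6
7 0 3

Answer: 5 4 8
1 2 6
7 0 3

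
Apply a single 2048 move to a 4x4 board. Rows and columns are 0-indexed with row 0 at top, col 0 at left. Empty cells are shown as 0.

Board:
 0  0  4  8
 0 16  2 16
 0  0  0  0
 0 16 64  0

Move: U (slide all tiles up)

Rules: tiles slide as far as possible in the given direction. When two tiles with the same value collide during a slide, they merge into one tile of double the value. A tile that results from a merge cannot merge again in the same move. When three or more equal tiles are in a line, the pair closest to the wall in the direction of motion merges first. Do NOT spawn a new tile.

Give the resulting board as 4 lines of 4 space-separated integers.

Answer:  0 32  4  8
 0  0  2 16
 0  0 64  0
 0  0  0  0

Derivation:
Slide up:
col 0: [0, 0, 0, 0] -> [0, 0, 0, 0]
col 1: [0, 16, 0, 16] -> [32, 0, 0, 0]
col 2: [4, 2, 0, 64] -> [4, 2, 64, 0]
col 3: [8, 16, 0, 0] -> [8, 16, 0, 0]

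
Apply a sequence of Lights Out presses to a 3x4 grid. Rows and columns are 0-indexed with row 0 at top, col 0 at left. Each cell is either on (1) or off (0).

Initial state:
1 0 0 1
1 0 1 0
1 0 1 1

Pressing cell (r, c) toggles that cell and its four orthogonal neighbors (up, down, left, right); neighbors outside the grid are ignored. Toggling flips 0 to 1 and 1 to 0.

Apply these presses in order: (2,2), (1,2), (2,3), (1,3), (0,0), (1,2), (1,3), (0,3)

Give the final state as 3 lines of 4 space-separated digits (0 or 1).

After press 1 at (2,2):
1 0 0 1
1 0 0 0
1 1 0 0

After press 2 at (1,2):
1 0 1 1
1 1 1 1
1 1 1 0

After press 3 at (2,3):
1 0 1 1
1 1 1 0
1 1 0 1

After press 4 at (1,3):
1 0 1 0
1 1 0 1
1 1 0 0

After press 5 at (0,0):
0 1 1 0
0 1 0 1
1 1 0 0

After press 6 at (1,2):
0 1 0 0
0 0 1 0
1 1 1 0

After press 7 at (1,3):
0 1 0 1
0 0 0 1
1 1 1 1

After press 8 at (0,3):
0 1 1 0
0 0 0 0
1 1 1 1

Answer: 0 1 1 0
0 0 0 0
1 1 1 1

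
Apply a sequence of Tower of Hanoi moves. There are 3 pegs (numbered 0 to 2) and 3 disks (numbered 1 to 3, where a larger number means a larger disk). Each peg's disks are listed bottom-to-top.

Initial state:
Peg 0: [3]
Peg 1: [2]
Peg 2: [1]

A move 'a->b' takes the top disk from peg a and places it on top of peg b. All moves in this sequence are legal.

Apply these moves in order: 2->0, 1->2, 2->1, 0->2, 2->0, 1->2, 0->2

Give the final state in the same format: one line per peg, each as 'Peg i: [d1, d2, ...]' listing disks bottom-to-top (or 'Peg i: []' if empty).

Answer: Peg 0: [3]
Peg 1: []
Peg 2: [2, 1]

Derivation:
After move 1 (2->0):
Peg 0: [3, 1]
Peg 1: [2]
Peg 2: []

After move 2 (1->2):
Peg 0: [3, 1]
Peg 1: []
Peg 2: [2]

After move 3 (2->1):
Peg 0: [3, 1]
Peg 1: [2]
Peg 2: []

After move 4 (0->2):
Peg 0: [3]
Peg 1: [2]
Peg 2: [1]

After move 5 (2->0):
Peg 0: [3, 1]
Peg 1: [2]
Peg 2: []

After move 6 (1->2):
Peg 0: [3, 1]
Peg 1: []
Peg 2: [2]

After move 7 (0->2):
Peg 0: [3]
Peg 1: []
Peg 2: [2, 1]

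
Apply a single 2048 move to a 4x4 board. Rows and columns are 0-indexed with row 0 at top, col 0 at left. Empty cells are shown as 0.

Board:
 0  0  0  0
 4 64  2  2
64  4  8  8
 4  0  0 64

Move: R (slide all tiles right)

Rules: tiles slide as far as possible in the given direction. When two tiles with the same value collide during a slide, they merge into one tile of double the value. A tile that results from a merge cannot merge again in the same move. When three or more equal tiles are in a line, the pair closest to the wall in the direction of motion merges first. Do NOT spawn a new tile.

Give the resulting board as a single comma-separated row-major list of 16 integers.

Slide right:
row 0: [0, 0, 0, 0] -> [0, 0, 0, 0]
row 1: [4, 64, 2, 2] -> [0, 4, 64, 4]
row 2: [64, 4, 8, 8] -> [0, 64, 4, 16]
row 3: [4, 0, 0, 64] -> [0, 0, 4, 64]

Answer: 0, 0, 0, 0, 0, 4, 64, 4, 0, 64, 4, 16, 0, 0, 4, 64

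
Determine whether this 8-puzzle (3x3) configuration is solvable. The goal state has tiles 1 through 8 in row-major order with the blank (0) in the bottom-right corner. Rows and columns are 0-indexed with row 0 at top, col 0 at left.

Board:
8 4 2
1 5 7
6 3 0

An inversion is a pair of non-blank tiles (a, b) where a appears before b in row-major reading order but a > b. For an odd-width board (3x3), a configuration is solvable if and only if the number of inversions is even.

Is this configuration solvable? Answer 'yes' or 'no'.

Answer: no

Derivation:
Inversions (pairs i<j in row-major order where tile[i] > tile[j] > 0): 15
15 is odd, so the puzzle is not solvable.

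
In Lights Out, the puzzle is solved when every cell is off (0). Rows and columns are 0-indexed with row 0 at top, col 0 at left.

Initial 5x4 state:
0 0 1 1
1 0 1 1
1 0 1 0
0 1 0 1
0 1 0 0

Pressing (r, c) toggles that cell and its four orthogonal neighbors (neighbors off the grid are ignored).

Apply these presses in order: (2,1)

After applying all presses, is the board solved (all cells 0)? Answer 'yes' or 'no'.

Answer: no

Derivation:
After press 1 at (2,1):
0 0 1 1
1 1 1 1
0 1 0 0
0 0 0 1
0 1 0 0

Lights still on: 9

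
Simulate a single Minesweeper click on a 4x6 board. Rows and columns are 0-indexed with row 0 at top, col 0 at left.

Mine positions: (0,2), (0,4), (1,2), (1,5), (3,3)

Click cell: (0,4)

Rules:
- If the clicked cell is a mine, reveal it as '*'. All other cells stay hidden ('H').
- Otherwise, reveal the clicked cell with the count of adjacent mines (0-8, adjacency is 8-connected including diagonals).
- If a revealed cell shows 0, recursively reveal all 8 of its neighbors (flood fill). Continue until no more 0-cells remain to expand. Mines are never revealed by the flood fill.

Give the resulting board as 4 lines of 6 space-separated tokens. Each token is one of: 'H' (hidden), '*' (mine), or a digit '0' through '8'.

H H H H * H
H H H H H H
H H H H H H
H H H H H H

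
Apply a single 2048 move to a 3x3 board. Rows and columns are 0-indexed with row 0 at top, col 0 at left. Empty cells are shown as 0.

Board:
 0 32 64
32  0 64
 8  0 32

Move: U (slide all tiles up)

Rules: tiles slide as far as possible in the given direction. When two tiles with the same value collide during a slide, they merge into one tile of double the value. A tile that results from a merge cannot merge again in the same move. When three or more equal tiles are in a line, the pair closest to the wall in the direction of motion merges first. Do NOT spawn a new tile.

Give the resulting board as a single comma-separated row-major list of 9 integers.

Answer: 32, 32, 128, 8, 0, 32, 0, 0, 0

Derivation:
Slide up:
col 0: [0, 32, 8] -> [32, 8, 0]
col 1: [32, 0, 0] -> [32, 0, 0]
col 2: [64, 64, 32] -> [128, 32, 0]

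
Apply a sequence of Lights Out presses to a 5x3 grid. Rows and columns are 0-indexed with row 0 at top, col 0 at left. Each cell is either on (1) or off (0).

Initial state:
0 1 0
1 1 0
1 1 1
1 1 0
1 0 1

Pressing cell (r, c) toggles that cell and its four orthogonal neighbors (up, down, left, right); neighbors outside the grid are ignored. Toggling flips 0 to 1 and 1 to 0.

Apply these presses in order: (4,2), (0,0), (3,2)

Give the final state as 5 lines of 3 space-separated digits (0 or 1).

After press 1 at (4,2):
0 1 0
1 1 0
1 1 1
1 1 1
1 1 0

After press 2 at (0,0):
1 0 0
0 1 0
1 1 1
1 1 1
1 1 0

After press 3 at (3,2):
1 0 0
0 1 0
1 1 0
1 0 0
1 1 1

Answer: 1 0 0
0 1 0
1 1 0
1 0 0
1 1 1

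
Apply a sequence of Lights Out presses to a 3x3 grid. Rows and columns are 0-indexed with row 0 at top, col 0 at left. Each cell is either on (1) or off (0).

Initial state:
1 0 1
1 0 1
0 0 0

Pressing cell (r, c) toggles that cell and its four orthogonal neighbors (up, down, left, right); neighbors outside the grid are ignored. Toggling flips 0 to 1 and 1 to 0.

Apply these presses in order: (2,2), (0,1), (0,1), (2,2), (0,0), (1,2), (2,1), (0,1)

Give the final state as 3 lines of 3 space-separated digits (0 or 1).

After press 1 at (2,2):
1 0 1
1 0 0
0 1 1

After press 2 at (0,1):
0 1 0
1 1 0
0 1 1

After press 3 at (0,1):
1 0 1
1 0 0
0 1 1

After press 4 at (2,2):
1 0 1
1 0 1
0 0 0

After press 5 at (0,0):
0 1 1
0 0 1
0 0 0

After press 6 at (1,2):
0 1 0
0 1 0
0 0 1

After press 7 at (2,1):
0 1 0
0 0 0
1 1 0

After press 8 at (0,1):
1 0 1
0 1 0
1 1 0

Answer: 1 0 1
0 1 0
1 1 0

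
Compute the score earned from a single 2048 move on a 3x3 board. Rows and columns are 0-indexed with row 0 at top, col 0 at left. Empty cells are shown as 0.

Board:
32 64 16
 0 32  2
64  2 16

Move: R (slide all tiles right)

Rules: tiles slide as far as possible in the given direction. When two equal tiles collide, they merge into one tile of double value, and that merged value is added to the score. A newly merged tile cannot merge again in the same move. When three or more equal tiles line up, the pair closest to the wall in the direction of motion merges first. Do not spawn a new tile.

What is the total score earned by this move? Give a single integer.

Answer: 0

Derivation:
Slide right:
row 0: [32, 64, 16] -> [32, 64, 16]  score +0 (running 0)
row 1: [0, 32, 2] -> [0, 32, 2]  score +0 (running 0)
row 2: [64, 2, 16] -> [64, 2, 16]  score +0 (running 0)
Board after move:
32 64 16
 0 32  2
64  2 16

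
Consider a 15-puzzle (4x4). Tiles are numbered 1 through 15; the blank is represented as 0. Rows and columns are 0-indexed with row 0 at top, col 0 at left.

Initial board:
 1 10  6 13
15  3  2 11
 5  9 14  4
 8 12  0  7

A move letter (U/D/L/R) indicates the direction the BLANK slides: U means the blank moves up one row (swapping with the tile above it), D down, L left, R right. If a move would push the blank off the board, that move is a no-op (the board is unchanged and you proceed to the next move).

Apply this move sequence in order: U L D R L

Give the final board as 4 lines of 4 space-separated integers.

After move 1 (U):
 1 10  6 13
15  3  2 11
 5  9  0  4
 8 12 14  7

After move 2 (L):
 1 10  6 13
15  3  2 11
 5  0  9  4
 8 12 14  7

After move 3 (D):
 1 10  6 13
15  3  2 11
 5 12  9  4
 8  0 14  7

After move 4 (R):
 1 10  6 13
15  3  2 11
 5 12  9  4
 8 14  0  7

After move 5 (L):
 1 10  6 13
15  3  2 11
 5 12  9  4
 8  0 14  7

Answer:  1 10  6 13
15  3  2 11
 5 12  9  4
 8  0 14  7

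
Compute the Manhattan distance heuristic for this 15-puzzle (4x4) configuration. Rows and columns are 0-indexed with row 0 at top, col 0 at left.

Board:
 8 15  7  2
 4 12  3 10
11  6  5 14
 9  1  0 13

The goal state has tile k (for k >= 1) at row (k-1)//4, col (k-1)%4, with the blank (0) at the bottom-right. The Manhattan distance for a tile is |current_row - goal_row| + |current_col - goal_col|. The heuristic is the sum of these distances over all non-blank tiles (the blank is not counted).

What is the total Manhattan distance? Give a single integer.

Answer: 39

Derivation:
Tile 8: (0,0)->(1,3) = 4
Tile 15: (0,1)->(3,2) = 4
Tile 7: (0,2)->(1,2) = 1
Tile 2: (0,3)->(0,1) = 2
Tile 4: (1,0)->(0,3) = 4
Tile 12: (1,1)->(2,3) = 3
Tile 3: (1,2)->(0,2) = 1
Tile 10: (1,3)->(2,1) = 3
Tile 11: (2,0)->(2,2) = 2
Tile 6: (2,1)->(1,1) = 1
Tile 5: (2,2)->(1,0) = 3
Tile 14: (2,3)->(3,1) = 3
Tile 9: (3,0)->(2,0) = 1
Tile 1: (3,1)->(0,0) = 4
Tile 13: (3,3)->(3,0) = 3
Sum: 4 + 4 + 1 + 2 + 4 + 3 + 1 + 3 + 2 + 1 + 3 + 3 + 1 + 4 + 3 = 39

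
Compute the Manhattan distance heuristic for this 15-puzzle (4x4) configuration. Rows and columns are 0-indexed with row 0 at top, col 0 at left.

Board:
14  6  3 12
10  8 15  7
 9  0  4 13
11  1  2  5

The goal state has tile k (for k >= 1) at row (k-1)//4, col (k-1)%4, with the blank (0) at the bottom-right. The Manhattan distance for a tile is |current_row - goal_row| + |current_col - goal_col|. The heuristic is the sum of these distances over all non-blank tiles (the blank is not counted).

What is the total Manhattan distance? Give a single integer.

Answer: 37

Derivation:
Tile 14: (0,0)->(3,1) = 4
Tile 6: (0,1)->(1,1) = 1
Tile 3: (0,2)->(0,2) = 0
Tile 12: (0,3)->(2,3) = 2
Tile 10: (1,0)->(2,1) = 2
Tile 8: (1,1)->(1,3) = 2
Tile 15: (1,2)->(3,2) = 2
Tile 7: (1,3)->(1,2) = 1
Tile 9: (2,0)->(2,0) = 0
Tile 4: (2,2)->(0,3) = 3
Tile 13: (2,3)->(3,0) = 4
Tile 11: (3,0)->(2,2) = 3
Tile 1: (3,1)->(0,0) = 4
Tile 2: (3,2)->(0,1) = 4
Tile 5: (3,3)->(1,0) = 5
Sum: 4 + 1 + 0 + 2 + 2 + 2 + 2 + 1 + 0 + 3 + 4 + 3 + 4 + 4 + 5 = 37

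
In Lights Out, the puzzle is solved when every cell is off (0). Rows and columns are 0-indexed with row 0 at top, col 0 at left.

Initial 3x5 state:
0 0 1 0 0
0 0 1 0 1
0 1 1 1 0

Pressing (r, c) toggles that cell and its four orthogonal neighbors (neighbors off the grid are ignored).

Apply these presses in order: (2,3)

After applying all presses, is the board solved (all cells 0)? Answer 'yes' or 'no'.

After press 1 at (2,3):
0 0 1 0 0
0 0 1 1 1
0 1 0 0 1

Lights still on: 6

Answer: no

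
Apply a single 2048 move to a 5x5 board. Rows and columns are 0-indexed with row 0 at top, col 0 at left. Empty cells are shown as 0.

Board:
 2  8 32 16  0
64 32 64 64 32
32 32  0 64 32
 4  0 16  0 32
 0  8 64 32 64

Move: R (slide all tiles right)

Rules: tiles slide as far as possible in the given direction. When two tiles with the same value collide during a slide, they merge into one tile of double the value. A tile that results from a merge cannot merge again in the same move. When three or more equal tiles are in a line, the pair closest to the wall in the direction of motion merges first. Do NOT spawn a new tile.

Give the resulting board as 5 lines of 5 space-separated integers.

Slide right:
row 0: [2, 8, 32, 16, 0] -> [0, 2, 8, 32, 16]
row 1: [64, 32, 64, 64, 32] -> [0, 64, 32, 128, 32]
row 2: [32, 32, 0, 64, 32] -> [0, 0, 64, 64, 32]
row 3: [4, 0, 16, 0, 32] -> [0, 0, 4, 16, 32]
row 4: [0, 8, 64, 32, 64] -> [0, 8, 64, 32, 64]

Answer:   0   2   8  32  16
  0  64  32 128  32
  0   0  64  64  32
  0   0   4  16  32
  0   8  64  32  64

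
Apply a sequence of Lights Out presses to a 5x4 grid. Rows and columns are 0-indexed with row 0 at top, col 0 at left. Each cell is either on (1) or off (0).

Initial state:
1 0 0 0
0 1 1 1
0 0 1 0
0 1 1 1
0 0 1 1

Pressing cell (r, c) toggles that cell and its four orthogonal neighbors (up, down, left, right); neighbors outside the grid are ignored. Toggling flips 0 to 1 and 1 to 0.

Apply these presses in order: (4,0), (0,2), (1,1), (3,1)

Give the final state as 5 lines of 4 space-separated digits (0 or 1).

Answer: 1 0 1 1
1 0 1 1
0 0 1 0
0 0 0 1
1 0 1 1

Derivation:
After press 1 at (4,0):
1 0 0 0
0 1 1 1
0 0 1 0
1 1 1 1
1 1 1 1

After press 2 at (0,2):
1 1 1 1
0 1 0 1
0 0 1 0
1 1 1 1
1 1 1 1

After press 3 at (1,1):
1 0 1 1
1 0 1 1
0 1 1 0
1 1 1 1
1 1 1 1

After press 4 at (3,1):
1 0 1 1
1 0 1 1
0 0 1 0
0 0 0 1
1 0 1 1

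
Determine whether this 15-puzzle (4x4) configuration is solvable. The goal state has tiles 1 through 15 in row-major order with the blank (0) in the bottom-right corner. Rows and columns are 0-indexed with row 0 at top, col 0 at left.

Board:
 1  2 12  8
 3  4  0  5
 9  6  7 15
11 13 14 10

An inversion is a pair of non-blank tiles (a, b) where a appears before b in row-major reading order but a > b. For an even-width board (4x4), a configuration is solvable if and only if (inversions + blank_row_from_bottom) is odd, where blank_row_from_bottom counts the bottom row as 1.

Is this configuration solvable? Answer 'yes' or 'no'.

Answer: no

Derivation:
Inversions: 23
Blank is in row 1 (0-indexed from top), which is row 3 counting from the bottom (bottom = 1).
23 + 3 = 26, which is even, so the puzzle is not solvable.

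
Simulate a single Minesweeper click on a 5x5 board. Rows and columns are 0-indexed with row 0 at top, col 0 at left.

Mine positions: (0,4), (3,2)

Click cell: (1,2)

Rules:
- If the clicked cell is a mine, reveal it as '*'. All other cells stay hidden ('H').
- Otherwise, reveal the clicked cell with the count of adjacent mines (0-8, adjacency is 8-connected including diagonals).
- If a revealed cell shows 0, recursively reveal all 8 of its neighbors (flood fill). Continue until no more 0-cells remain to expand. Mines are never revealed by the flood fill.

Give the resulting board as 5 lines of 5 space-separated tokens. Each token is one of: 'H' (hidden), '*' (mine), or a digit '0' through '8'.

0 0 0 1 H
0 0 0 1 H
0 1 1 1 H
0 1 H H H
0 1 H H H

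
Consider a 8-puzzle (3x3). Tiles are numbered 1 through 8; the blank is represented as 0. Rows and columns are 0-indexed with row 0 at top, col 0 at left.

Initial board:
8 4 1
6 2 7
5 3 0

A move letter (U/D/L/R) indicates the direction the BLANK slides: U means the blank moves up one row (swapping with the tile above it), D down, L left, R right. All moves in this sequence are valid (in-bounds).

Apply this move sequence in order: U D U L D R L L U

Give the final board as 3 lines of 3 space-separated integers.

Answer: 8 4 1
0 3 2
6 5 7

Derivation:
After move 1 (U):
8 4 1
6 2 0
5 3 7

After move 2 (D):
8 4 1
6 2 7
5 3 0

After move 3 (U):
8 4 1
6 2 0
5 3 7

After move 4 (L):
8 4 1
6 0 2
5 3 7

After move 5 (D):
8 4 1
6 3 2
5 0 7

After move 6 (R):
8 4 1
6 3 2
5 7 0

After move 7 (L):
8 4 1
6 3 2
5 0 7

After move 8 (L):
8 4 1
6 3 2
0 5 7

After move 9 (U):
8 4 1
0 3 2
6 5 7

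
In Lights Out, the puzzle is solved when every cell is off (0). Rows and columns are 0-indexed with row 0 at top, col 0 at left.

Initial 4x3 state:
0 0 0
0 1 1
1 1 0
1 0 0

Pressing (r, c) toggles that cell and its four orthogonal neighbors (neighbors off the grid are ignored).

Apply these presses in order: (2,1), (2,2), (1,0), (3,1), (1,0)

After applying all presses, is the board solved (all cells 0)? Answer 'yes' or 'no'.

Answer: yes

Derivation:
After press 1 at (2,1):
0 0 0
0 0 1
0 0 1
1 1 0

After press 2 at (2,2):
0 0 0
0 0 0
0 1 0
1 1 1

After press 3 at (1,0):
1 0 0
1 1 0
1 1 0
1 1 1

After press 4 at (3,1):
1 0 0
1 1 0
1 0 0
0 0 0

After press 5 at (1,0):
0 0 0
0 0 0
0 0 0
0 0 0

Lights still on: 0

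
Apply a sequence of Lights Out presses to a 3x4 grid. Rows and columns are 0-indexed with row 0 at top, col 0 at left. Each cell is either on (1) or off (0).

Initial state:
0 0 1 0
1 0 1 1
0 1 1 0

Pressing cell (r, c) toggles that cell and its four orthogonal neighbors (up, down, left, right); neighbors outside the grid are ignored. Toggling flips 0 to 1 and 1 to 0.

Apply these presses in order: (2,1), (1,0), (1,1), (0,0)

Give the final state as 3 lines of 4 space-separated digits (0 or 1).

Answer: 0 0 1 0
0 1 0 1
0 1 0 0

Derivation:
After press 1 at (2,1):
0 0 1 0
1 1 1 1
1 0 0 0

After press 2 at (1,0):
1 0 1 0
0 0 1 1
0 0 0 0

After press 3 at (1,1):
1 1 1 0
1 1 0 1
0 1 0 0

After press 4 at (0,0):
0 0 1 0
0 1 0 1
0 1 0 0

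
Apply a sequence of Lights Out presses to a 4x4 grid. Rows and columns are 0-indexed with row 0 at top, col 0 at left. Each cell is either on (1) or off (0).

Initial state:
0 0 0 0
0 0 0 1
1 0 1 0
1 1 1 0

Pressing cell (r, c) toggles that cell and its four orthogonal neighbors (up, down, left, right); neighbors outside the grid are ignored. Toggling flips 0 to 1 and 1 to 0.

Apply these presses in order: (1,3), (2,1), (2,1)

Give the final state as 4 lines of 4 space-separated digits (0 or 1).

Answer: 0 0 0 1
0 0 1 0
1 0 1 1
1 1 1 0

Derivation:
After press 1 at (1,3):
0 0 0 1
0 0 1 0
1 0 1 1
1 1 1 0

After press 2 at (2,1):
0 0 0 1
0 1 1 0
0 1 0 1
1 0 1 0

After press 3 at (2,1):
0 0 0 1
0 0 1 0
1 0 1 1
1 1 1 0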